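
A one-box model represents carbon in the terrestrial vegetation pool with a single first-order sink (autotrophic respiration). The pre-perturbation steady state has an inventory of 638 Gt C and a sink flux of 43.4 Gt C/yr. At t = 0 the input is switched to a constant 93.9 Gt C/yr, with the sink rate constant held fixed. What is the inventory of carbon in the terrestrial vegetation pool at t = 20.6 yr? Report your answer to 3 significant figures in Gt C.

1200 Gt C

τ = M₀/F₀ = 638/43.4 = 14.70 yr; rate constant k = 1/τ.
New steady state M_∞ = F₁/k = F₁·τ = 93.9 × 14.70 = 1380.4 Gt C.
M(t) = M_∞ + (M₀ − M_∞)·e^(−t/τ); t/τ = 20.6/14.70 = 1.401, so e^(−t/τ) = 0.2463.
M(t) = 1380.4 − 742.4 × 0.2463 = 1197.5 Gt C.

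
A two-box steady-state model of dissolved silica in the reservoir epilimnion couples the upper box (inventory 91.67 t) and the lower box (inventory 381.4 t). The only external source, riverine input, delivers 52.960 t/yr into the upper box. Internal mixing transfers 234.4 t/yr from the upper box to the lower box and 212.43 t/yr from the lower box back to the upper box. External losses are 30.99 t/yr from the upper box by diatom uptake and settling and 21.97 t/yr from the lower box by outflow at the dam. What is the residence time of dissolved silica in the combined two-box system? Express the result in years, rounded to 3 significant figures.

Treat the two boxes together as one reservoir: the mixing fluxes between them are internal recycling, so τ = ΣM / Σ(external losses).
M_total = 91.67 + 381.4 = 473.07 t.
ΣF_external_out = 30.99 + 21.97 = 52.960 t/yr.
τ = M_total / ΣF_ext = 473.07 / 52.960 = 8.933 yr.

8.93 yr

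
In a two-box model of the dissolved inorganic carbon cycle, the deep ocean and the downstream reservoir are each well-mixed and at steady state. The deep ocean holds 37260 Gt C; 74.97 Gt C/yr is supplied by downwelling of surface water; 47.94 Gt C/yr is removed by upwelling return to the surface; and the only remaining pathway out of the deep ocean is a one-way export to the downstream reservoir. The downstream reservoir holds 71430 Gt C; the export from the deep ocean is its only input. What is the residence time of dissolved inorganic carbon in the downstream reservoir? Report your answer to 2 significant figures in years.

2600 yr

Balance the deep ocean: ΣF_in = 74.970 Gt C/yr.
Export to the downstream reservoir = ΣF_in − (47.94) = 27.030 Gt C/yr.
At steady state the output of the downstream reservoir equals its input, 27.030 Gt C/yr.
τ = M / F = 71430 / 27.030 = 2643 yr.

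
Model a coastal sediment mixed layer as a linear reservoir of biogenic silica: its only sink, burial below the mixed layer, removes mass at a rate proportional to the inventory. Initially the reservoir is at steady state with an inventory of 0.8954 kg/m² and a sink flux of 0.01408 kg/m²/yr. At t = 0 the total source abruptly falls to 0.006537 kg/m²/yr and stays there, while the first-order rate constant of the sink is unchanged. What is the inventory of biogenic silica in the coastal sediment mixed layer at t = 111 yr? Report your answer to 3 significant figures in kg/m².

τ = M₀/F₀ = 0.8954/0.01408 = 63.59 yr; rate constant k = 1/τ.
New steady state M_∞ = F₁/k = F₁·τ = 0.006537 × 63.59 = 0.41571 kg/m².
M(t) = M_∞ + (M₀ − M_∞)·e^(−t/τ); t/τ = 111/63.59 = 1.745, so e^(−t/τ) = 0.1746.
M(t) = 0.41571 + 0.4797 × 0.1746 = 0.49945 kg/m².

0.499 kg/m²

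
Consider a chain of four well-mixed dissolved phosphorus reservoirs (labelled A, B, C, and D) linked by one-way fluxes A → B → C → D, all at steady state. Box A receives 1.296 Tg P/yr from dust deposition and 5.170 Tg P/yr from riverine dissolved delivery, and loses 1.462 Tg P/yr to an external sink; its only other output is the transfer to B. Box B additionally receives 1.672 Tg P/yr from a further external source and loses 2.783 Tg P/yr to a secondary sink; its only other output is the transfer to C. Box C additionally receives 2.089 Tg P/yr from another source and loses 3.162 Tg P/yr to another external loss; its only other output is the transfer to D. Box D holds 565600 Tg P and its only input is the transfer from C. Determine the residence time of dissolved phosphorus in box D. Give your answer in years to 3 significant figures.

201000 yr

Box A: F(A→B) = (1.296 + 5.170) − 1.462 = 5.0040 Tg P/yr.
Box B: F(B→C) = (5.0040 + 1.672) − 2.783 = 3.8930 Tg P/yr.
Box C: F(C→D) = (3.8930 + 2.089) − 3.162 = 2.8200 Tg P/yr.
Box D throughput = its input = 2.8200 Tg P/yr; τ = 565600 / 2.8200 = 200600 yr.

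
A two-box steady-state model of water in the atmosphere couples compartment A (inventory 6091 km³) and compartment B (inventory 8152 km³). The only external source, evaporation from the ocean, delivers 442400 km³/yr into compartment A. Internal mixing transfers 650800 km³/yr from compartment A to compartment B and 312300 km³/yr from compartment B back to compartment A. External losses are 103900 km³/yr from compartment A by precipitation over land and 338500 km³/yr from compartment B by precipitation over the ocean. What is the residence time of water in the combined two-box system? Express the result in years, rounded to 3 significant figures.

0.0322 yr

Treat the two boxes together as one reservoir: the mixing fluxes between them are internal recycling, so τ = ΣM / Σ(external losses).
M_total = 6091 + 8152 = 14243 km³.
ΣF_external_out = 103900 + 338500 = 442400 km³/yr.
τ = M_total / ΣF_ext = 14243 / 442400 = 0.03219 yr.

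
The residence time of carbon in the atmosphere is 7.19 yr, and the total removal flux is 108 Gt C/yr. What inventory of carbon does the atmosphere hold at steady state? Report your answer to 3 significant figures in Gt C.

777 Gt C

τ = M/F ⇒ M = τ × F = 7.19 × 108 = 776.5 Gt C.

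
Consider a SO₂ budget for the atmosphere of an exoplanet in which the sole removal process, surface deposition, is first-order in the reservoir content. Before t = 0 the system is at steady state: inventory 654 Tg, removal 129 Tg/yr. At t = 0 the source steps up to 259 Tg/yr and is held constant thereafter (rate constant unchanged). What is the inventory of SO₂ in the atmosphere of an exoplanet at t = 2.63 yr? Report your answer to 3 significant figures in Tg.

Residence time τ = M₀/F₀ = 5.070 yr. The eventual steady state is M_∞ = M₀·(F₁/F₀) = 654 × 259/129 = 1313.1 Tg.
The anomaly ΔM(t) = M(t) − M_∞ decays as ΔM₀·e^(−t/τ) with ΔM₀ = 654 − 1313.1 = −659.1 Tg.
At t = 2.63 yr, e^(−t/τ) = e^(−0.5188) = 0.5953, so ΔM = −392.3 Tg and M = 1313.1 − 392.3 = 920.75 Tg.

921 Tg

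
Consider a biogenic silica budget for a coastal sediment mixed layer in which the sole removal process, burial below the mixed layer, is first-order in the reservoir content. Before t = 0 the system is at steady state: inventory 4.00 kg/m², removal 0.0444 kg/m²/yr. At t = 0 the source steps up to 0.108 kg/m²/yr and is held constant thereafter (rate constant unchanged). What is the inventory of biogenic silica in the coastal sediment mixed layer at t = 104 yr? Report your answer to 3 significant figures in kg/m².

7.92 kg/m²

τ = M₀/F₀ = 4.00/0.0444 = 90.09 yr; rate constant k = 1/τ.
New steady state M_∞ = F₁/k = F₁·τ = 0.108 × 90.09 = 9.7297 kg/m².
M(t) = M_∞ + (M₀ − M_∞)·e^(−t/τ); t/τ = 104/90.09 = 1.154, so e^(−t/τ) = 0.3152.
M(t) = 9.7297 − 5.730 × 0.3152 = 7.9235 kg/m².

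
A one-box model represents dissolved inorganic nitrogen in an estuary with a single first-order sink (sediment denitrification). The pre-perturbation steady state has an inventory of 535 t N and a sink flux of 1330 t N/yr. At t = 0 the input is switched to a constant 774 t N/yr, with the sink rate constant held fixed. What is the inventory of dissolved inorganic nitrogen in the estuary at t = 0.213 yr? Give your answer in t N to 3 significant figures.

τ = M₀/F₀ = 535/1330 = 0.4023 yr; rate constant k = 1/τ.
New steady state M_∞ = F₁/k = F₁·τ = 774 × 0.4023 = 311.35 t N.
M(t) = M_∞ + (M₀ − M_∞)·e^(−t/τ); t/τ = 0.213/0.4023 = 0.5295, so e^(−t/τ) = 0.5889.
M(t) = 311.35 + 223.7 × 0.5889 = 443.05 t N.

443 t N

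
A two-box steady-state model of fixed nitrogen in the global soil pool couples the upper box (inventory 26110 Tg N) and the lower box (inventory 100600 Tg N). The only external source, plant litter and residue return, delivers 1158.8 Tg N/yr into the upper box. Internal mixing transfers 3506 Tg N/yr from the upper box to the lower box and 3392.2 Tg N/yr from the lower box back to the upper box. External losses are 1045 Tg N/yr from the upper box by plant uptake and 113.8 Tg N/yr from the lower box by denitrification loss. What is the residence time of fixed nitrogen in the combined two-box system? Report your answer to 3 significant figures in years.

Treat the two boxes together as one reservoir: the mixing fluxes between them are internal recycling, so τ = ΣM / Σ(external losses).
M_total = 26110 + 100600 = 126710 Tg N.
ΣF_external_out = 1045 + 113.8 = 1158.8 Tg N/yr.
τ = M_total / ΣF_ext = 126710 / 1158.8 = 109.3 yr.

109 yr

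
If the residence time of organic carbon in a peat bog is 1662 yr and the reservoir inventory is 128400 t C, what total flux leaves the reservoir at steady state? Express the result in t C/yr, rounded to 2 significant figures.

77 t C/yr

F = M / τ = 128400 / 1662 = 77.26 t C/yr.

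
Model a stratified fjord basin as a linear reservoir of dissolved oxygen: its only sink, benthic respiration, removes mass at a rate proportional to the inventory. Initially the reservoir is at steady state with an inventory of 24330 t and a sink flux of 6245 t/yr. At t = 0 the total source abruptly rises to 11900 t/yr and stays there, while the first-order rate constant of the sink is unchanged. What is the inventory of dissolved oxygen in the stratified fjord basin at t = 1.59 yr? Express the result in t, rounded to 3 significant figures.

Residence time τ = M₀/F₀ = 3.896 yr. The eventual steady state is M_∞ = M₀·(F₁/F₀) = 24330 × 11900/6245 = 46361 t.
The anomaly ΔM(t) = M(t) − M_∞ decays as ΔM₀·e^(−t/τ) with ΔM₀ = 24330 − 46361 = −22030 t.
At t = 1.59 yr, e^(−t/τ) = e^(−0.4081) = 0.6649, so ΔM = −14650 t and M = 46361 − 14650 = 31713 t.

31700 t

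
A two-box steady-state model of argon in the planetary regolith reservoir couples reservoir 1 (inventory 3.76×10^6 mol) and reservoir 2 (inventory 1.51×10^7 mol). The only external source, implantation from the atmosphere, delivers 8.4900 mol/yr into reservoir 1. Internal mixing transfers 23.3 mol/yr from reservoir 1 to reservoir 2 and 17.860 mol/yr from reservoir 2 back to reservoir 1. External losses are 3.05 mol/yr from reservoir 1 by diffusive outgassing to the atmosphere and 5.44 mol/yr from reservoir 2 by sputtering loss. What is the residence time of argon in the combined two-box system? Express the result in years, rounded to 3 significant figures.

2.22×10^6 yr

Treat the two boxes together as one reservoir: the mixing fluxes between them are internal recycling, so τ = ΣM / Σ(external losses).
M_total = 3.76×10^6 + 1.51×10^7 = 1.8860×10^7 mol.
ΣF_external_out = 3.05 + 5.44 = 8.4900 mol/yr.
τ = M_total / ΣF_ext = 1.8860×10^7 / 8.4900 = 2.221×10^6 yr.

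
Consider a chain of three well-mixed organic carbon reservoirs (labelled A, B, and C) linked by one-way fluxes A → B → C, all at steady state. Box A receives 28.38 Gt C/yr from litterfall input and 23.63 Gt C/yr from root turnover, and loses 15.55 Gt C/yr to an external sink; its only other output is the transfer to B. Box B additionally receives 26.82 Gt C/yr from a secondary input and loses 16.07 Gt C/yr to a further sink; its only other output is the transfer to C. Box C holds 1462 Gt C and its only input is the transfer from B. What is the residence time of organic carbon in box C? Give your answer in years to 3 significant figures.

31.0 yr

Box A: F(A→B) = (28.38 + 23.63) − 15.55 = 36.460 Gt C/yr.
Box B: F(B→C) = (36.460 + 26.82) − 16.07 = 47.210 Gt C/yr.
Box C throughput = its input = 47.210 Gt C/yr; τ = 1462 / 47.210 = 30.97 yr.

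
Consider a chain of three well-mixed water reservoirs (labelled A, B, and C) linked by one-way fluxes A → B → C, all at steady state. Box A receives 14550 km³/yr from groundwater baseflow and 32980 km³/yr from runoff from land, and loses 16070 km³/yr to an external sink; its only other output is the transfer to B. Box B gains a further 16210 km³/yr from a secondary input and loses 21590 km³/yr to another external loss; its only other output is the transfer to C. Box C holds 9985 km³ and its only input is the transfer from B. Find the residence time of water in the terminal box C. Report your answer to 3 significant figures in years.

Box A: F(A→B) = (14550 + 32980) − 16070 = 31460 km³/yr.
Box B: F(B→C) = (31460 + 16210) − 21590 = 26080 km³/yr.
Box C throughput = its input = 26080 km³/yr; τ = 9985 / 26080 = 0.3829 yr.

0.383 yr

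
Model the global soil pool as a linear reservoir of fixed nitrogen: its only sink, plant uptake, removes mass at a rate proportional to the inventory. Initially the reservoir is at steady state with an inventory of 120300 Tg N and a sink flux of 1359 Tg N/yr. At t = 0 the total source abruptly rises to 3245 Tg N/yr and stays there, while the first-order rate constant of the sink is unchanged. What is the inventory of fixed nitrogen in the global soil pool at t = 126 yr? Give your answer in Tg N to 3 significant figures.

The sink rate constant is k = F₀/M₀ = 1359/120300 = 0.01130 yr⁻¹.
Solving dM/dt = F₁ − kM with M(0) = M₀ gives M(t) = F₁/k + (M₀ − F₁/k)·e^(−kt).
F₁/k = 3245/0.01130 = 287250 Tg N; kt = 0.01130 × 126 = 1.423, e^(−kt) = 0.2409.
M(126) = 287250 + (120300 − 287250) × 0.2409 = 287250 − 40220 = 247030 Tg N.

247000 Tg N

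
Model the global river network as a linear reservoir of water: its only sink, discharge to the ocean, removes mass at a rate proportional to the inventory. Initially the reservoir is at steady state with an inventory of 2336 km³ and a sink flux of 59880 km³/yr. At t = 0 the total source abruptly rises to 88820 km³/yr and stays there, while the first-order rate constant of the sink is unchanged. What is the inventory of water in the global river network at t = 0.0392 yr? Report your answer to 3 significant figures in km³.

3050 km³

The sink rate constant is k = F₀/M₀ = 59880/2336 = 25.63 yr⁻¹.
Solving dM/dt = F₁ − kM with M(0) = M₀ gives M(t) = F₁/k + (M₀ − F₁/k)·e^(−kt).
F₁/k = 88820/25.63 = 3465.0 km³; kt = 25.63 × 0.0392 = 1.005, e^(−kt) = 0.3661.
M(0.0392) = 3465.0 + (2336 − 3465.0) × 0.3661 = 3465.0 − 413.3 = 3051.7 km³.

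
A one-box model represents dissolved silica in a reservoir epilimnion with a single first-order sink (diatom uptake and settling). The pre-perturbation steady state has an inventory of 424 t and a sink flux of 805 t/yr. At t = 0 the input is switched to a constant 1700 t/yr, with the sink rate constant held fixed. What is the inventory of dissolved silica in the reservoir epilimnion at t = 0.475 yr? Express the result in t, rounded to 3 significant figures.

704 t

τ = M₀/F₀ = 424/805 = 0.5267 yr; rate constant k = 1/τ.
New steady state M_∞ = F₁/k = F₁·τ = 1700 × 0.5267 = 895.40 t.
M(t) = M_∞ + (M₀ − M_∞)·e^(−t/τ); t/τ = 0.475/0.5267 = 0.9018, so e^(−t/τ) = 0.4058.
M(t) = 895.40 − 471.4 × 0.4058 = 704.10 t.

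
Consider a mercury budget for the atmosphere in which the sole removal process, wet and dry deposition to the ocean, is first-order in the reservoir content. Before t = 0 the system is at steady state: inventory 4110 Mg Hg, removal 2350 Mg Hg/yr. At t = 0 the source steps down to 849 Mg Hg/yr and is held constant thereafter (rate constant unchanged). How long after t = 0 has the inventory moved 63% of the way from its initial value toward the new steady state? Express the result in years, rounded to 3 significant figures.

τ = M₀/F₀ = 4110/2350 = 1.749 yr.
The remaining gap fraction is e^(−t/τ); 63% covered ⇒ e^(−t/τ) = 0.370.
t = −τ ln(0.370) = 1.749 × 0.9943 = 1.739 yr.

1.74 yr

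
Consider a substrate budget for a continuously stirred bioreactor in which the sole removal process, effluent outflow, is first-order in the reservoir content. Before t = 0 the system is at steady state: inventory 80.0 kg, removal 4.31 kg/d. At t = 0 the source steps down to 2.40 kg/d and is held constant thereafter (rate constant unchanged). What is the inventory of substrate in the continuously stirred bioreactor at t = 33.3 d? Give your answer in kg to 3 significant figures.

50.4 kg

τ = M₀/F₀ = 80.0/4.31 = 18.56 d; rate constant k = 1/τ.
New steady state M_∞ = F₁/k = F₁·τ = 2.40 × 18.56 = 44.548 kg.
M(t) = M_∞ + (M₀ − M_∞)·e^(−t/τ); t/τ = 33.3/18.56 = 1.794, so e^(−t/τ) = 0.1663.
M(t) = 44.548 + 35.45 × 0.1663 = 50.443 kg.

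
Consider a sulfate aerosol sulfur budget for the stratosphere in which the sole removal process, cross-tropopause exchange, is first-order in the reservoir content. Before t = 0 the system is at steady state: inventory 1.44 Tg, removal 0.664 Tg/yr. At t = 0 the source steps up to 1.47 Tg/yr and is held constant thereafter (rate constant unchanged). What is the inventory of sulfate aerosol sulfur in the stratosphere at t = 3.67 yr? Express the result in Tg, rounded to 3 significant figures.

The sink rate constant is k = F₀/M₀ = 0.664/1.44 = 0.4611 yr⁻¹.
Solving dM/dt = F₁ − kM with M(0) = M₀ gives M(t) = F₁/k + (M₀ − F₁/k)·e^(−kt).
F₁/k = 1.47/0.4611 = 3.1880 Tg; kt = 0.4611 × 3.67 = 1.692, e^(−kt) = 0.1841.
M(3.67) = 3.1880 + (1.44 − 3.1880) × 0.1841 = 3.1880 − 0.3218 = 2.8662 Tg.

2.87 Tg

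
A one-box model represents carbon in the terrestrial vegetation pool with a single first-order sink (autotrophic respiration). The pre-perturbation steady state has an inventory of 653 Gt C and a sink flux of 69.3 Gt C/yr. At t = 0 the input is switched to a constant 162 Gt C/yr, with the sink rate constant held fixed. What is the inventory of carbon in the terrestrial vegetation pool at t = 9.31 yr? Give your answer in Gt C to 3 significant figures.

1200 Gt C

Residence time τ = M₀/F₀ = 9.423 yr. The eventual steady state is M_∞ = M₀·(F₁/F₀) = 653 × 162/69.3 = 1526.5 Gt C.
The anomaly ΔM(t) = M(t) − M_∞ decays as ΔM₀·e^(−t/τ) with ΔM₀ = 653 − 1526.5 = −873.5 Gt C.
At t = 9.31 yr, e^(−t/τ) = e^(−0.9880) = 0.3723, so ΔM = −325.2 Gt C and M = 1526.5 − 325.2 = 1201.3 Gt C.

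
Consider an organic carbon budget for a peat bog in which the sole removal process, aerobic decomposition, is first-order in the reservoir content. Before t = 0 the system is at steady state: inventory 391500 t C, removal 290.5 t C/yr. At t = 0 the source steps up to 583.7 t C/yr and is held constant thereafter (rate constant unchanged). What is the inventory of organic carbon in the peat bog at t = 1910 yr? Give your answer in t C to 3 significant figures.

691000 t C

The sink rate constant is k = F₀/M₀ = 290.5/391500 = 0.0007420 yr⁻¹.
Solving dM/dt = F₁ − kM with M(0) = M₀ gives M(t) = F₁/k + (M₀ − F₁/k)·e^(−kt).
F₁/k = 583.7/0.0007420 = 786640 t C; kt = 0.0007420 × 1910 = 1.417, e^(−kt) = 0.2424.
M(1910) = 786640 + (391500 − 786640) × 0.2424 = 786640 − 95770 = 690870 t C.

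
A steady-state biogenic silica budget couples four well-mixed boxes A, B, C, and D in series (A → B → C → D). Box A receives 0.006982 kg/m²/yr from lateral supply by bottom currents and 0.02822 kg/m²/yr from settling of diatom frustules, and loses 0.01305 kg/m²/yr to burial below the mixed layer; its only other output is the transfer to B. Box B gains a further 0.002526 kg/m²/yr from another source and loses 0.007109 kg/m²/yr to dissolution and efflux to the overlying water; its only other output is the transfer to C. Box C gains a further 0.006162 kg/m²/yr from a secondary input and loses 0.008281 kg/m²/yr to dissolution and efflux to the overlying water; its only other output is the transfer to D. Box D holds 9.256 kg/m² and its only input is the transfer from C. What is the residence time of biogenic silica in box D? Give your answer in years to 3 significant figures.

599 yr

Box A: F(A→B) = (0.006982 + 0.02822) − 0.01305 = 0.022152 kg/m²/yr.
Box B: F(B→C) = (0.022152 + 0.002526) − 0.007109 = 0.017569 kg/m²/yr.
Box C: F(C→D) = (0.017569 + 0.006162) − 0.008281 = 0.015450 kg/m²/yr.
Box D throughput = its input = 0.015450 kg/m²/yr; τ = 9.256 / 0.015450 = 599.1 yr.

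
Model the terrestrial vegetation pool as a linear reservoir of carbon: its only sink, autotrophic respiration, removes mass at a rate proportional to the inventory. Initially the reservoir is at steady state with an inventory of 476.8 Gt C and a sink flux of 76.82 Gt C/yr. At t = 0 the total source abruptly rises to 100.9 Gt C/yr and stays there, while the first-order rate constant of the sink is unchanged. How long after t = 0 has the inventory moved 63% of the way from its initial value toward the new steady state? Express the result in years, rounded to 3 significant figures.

τ = M₀/F₀ = 476.8/76.82 = 6.207 yr.
The remaining gap fraction is e^(−t/τ); 63% covered ⇒ e^(−t/τ) = 0.370.
t = −τ ln(0.370) = 6.207 × 0.9943 = 6.171 yr.

6.17 yr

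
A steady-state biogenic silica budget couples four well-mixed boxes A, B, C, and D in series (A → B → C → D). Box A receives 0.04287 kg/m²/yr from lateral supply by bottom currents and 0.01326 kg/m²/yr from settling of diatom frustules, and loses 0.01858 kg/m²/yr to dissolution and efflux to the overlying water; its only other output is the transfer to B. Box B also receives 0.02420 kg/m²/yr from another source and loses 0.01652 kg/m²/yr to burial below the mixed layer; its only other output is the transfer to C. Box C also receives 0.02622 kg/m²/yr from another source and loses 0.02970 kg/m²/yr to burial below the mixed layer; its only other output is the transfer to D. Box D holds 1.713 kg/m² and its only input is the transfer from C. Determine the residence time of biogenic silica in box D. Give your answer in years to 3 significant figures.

41.0 yr

Box A: F(A→B) = (0.04287 + 0.01326) − 0.01858 = 0.037550 kg/m²/yr.
Box B: F(B→C) = (0.037550 + 0.02420) − 0.01652 = 0.045230 kg/m²/yr.
Box C: F(C→D) = (0.045230 + 0.02622) − 0.02970 = 0.041750 kg/m²/yr.
Box D throughput = its input = 0.041750 kg/m²/yr; τ = 1.713 / 0.041750 = 41.03 yr.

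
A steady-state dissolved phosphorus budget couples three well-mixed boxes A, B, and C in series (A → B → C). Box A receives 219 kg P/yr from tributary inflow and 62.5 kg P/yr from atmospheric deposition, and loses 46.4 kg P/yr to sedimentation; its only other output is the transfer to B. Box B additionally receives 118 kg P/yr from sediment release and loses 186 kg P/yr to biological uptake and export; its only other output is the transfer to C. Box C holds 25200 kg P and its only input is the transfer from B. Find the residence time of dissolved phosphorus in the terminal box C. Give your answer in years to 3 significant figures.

151 yr

Box A: F(A→B) = (219 + 62.5) − 46.4 = 235.10 kg P/yr.
Box B: F(B→C) = (235.10 + 118) − 186 = 167.10 kg P/yr.
Box C throughput = its input = 167.10 kg P/yr; τ = 25200 / 167.10 = 150.8 yr.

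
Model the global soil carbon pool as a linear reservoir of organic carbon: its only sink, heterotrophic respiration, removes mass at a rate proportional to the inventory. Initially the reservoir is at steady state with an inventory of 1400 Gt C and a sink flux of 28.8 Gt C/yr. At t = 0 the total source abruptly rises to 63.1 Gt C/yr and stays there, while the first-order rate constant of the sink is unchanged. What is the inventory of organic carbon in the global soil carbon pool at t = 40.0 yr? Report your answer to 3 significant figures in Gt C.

The sink rate constant is k = F₀/M₀ = 28.8/1400 = 0.02057 yr⁻¹.
Solving dM/dt = F₁ − kM with M(0) = M₀ gives M(t) = F₁/k + (M₀ − F₁/k)·e^(−kt).
F₁/k = 63.1/0.02057 = 3067.4 Gt C; kt = 0.02057 × 40.0 = 0.8229, e^(−kt) = 0.4392.
M(40.0) = 3067.4 + (1400 − 3067.4) × 0.4392 = 3067.4 − 732.3 = 2335.1 Gt C.

2340 Gt C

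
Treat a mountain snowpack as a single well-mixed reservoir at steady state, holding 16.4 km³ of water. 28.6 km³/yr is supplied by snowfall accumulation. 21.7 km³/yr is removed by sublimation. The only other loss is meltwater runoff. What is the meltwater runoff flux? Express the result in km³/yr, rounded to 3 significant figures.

6.90 km³/yr

At steady state ΣF_in = ΣF_out.
ΣF_in = 28.600 km³/yr.
Meltwater runoff flux = ΣF_in − (21.7) = 28.600 − 21.70 = 6.900 km³/yr.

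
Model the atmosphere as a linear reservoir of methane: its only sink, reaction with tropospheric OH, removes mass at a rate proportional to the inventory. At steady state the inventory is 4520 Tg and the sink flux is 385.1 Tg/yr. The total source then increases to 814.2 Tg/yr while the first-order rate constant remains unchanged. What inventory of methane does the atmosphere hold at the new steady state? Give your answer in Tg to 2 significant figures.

Rate constant k = F/M = 385.1 / 4520 = 0.08520 yr⁻¹.
At the new steady state, source = k·M_new ⇒ M_new = 814.2 / 0.08520 = 9556 Tg.
(Equivalently M_new = M × F_new/F_old = 4520 × 814.2/385.1.)

9600 Tg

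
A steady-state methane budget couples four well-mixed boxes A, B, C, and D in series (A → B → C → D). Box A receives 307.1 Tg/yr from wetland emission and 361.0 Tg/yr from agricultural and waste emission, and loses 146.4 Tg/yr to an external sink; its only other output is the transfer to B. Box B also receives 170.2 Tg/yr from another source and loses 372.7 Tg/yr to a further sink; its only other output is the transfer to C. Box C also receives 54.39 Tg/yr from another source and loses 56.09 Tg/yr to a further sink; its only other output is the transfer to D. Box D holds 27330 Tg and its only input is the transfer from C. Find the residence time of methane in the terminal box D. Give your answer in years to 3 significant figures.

86.1 yr

Box A: F(A→B) = (307.1 + 361.0) − 146.4 = 521.70 Tg/yr.
Box B: F(B→C) = (521.70 + 170.2) − 372.7 = 319.20 Tg/yr.
Box C: F(C→D) = (319.20 + 54.39) − 56.09 = 317.50 Tg/yr.
Box D throughput = its input = 317.50 Tg/yr; τ = 27330 / 317.50 = 86.08 yr.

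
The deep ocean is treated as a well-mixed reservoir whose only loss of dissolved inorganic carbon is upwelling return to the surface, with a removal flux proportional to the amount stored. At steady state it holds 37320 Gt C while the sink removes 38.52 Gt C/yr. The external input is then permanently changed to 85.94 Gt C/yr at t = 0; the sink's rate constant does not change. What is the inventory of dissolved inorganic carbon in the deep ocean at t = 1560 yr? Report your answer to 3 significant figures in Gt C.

Residence time τ = M₀/F₀ = 968.8 yr. The eventual steady state is M_∞ = M₀·(F₁/F₀) = 37320 × 85.94/38.52 = 83263 Gt C.
The anomaly ΔM(t) = M(t) − M_∞ decays as ΔM₀·e^(−t/τ) with ΔM₀ = 37320 − 83263 = −45940 Gt C.
At t = 1560 yr, e^(−t/τ) = e^(−1.610) = 0.1999, so ΔM = −9182 Gt C and M = 83263 − 9182 = 74081 Gt C.

74100 Gt C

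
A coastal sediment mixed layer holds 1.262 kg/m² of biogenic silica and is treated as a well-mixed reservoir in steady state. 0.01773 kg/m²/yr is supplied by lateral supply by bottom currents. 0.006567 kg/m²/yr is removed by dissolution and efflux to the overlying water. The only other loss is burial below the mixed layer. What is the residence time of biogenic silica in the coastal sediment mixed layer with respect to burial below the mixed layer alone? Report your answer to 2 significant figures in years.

110 yr

At steady state ΣF_in = ΣF_out.
ΣF_in = 0.017730 kg/m²/yr.
Burial below the mixed layer flux = ΣF_in − (0.006567) = 0.017730 − 0.006567 = 0.01116 kg/m²/yr.
τ = M / F = 1.262 / 0.01116 = 113.1 yr.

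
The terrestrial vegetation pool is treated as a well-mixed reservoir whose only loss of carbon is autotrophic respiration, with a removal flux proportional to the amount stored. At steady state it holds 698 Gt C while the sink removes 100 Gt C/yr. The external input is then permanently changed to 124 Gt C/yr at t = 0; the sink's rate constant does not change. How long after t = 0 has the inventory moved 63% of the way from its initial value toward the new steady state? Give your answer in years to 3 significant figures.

τ = M₀/F₀ = 698/100 = 6.980 yr.
The remaining gap fraction is e^(−t/τ); 63% covered ⇒ e^(−t/τ) = 0.370.
t = −τ ln(0.370) = 6.980 × 0.9943 = 6.940 yr.

6.94 yr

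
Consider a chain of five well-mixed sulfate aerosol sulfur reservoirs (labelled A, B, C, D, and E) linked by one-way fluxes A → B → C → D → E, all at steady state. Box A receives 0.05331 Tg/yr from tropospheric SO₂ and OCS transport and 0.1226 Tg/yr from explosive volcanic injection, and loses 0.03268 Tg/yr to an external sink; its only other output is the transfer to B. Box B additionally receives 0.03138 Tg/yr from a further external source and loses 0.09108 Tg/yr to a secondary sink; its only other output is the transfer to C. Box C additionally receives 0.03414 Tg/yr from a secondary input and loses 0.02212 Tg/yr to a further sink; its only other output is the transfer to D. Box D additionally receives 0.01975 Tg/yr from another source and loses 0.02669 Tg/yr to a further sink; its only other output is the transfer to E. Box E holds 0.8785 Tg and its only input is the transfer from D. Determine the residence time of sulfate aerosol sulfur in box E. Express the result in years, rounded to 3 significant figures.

9.91 yr

Box A: F(A→B) = (0.05331 + 0.1226) − 0.03268 = 0.14323 Tg/yr.
Box B: F(B→C) = (0.14323 + 0.03138) − 0.09108 = 0.083530 Tg/yr.
Box C: F(C→D) = (0.083530 + 0.03414) − 0.02212 = 0.095550 Tg/yr.
Box D: F(D→E) = (0.095550 + 0.01975) − 0.02669 = 0.088610 Tg/yr.
Box E throughput = its input = 0.088610 Tg/yr; τ = 0.8785 / 0.088610 = 9.914 yr.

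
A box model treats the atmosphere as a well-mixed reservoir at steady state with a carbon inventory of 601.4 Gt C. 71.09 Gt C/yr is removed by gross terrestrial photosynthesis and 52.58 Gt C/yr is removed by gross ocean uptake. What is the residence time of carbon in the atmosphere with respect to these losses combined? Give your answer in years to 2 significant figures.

4.9 yr

Total removal = 71.09 + 52.58 = 123.67 Gt C/yr.
τ = M / ΣF_out = 601.4 / 123.67 = 4.863 yr.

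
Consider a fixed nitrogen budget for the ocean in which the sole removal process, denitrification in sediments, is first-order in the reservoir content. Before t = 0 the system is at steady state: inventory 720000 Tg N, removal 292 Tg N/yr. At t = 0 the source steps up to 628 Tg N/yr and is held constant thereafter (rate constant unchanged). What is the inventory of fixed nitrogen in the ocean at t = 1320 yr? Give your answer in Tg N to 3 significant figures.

τ = M₀/F₀ = 720000/292 = 2466 yr; rate constant k = 1/τ.
New steady state M_∞ = F₁/k = F₁·τ = 628 × 2466 = 1.5485×10^6 Tg N.
M(t) = M_∞ + (M₀ − M_∞)·e^(−t/τ); t/τ = 1320/2466 = 0.5353, so e^(−t/τ) = 0.5855.
M(t) = 1.5485×10^6 − 828500 × 0.5855 = 1.0634×10^6 Tg N.

1.06×10^6 Tg N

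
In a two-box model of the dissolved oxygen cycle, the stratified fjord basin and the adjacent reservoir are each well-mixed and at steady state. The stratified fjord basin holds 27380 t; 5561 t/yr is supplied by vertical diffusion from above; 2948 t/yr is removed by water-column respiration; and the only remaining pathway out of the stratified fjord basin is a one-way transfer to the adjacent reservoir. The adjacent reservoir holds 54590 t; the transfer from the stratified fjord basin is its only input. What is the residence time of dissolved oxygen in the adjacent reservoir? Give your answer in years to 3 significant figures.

20.9 yr

Balance the stratified fjord basin: ΣF_in = 5561.0 t/yr.
Transfer to the adjacent reservoir = ΣF_in − (2948) = 2613.0 t/yr.
At steady state the output of the adjacent reservoir equals its input, 2613.0 t/yr.
τ = M / F = 54590 / 2613.0 = 20.89 yr.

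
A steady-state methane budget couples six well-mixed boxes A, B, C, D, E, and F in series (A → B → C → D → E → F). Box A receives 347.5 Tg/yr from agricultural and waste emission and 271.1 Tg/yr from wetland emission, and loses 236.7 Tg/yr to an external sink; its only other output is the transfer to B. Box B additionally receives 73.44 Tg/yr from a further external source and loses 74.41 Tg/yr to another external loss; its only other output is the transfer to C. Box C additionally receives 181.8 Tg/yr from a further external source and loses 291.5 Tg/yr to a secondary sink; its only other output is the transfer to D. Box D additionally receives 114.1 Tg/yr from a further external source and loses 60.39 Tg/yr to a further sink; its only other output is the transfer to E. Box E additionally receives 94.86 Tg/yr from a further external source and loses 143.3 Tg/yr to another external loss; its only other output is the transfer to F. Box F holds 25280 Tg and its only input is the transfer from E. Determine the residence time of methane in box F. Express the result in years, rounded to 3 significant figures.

91.4 yr

Box A: F(A→B) = (347.5 + 271.1) − 236.7 = 381.90 Tg/yr.
Box B: F(B→C) = (381.90 + 73.44) − 74.41 = 380.93 Tg/yr.
Box C: F(C→D) = (380.93 + 181.8) − 291.5 = 271.23 Tg/yr.
Box D: F(D→E) = (271.23 + 114.1) − 60.39 = 324.94 Tg/yr.
Box E: F(E→F) = (324.94 + 94.86) − 143.3 = 276.50 Tg/yr.
Box F throughput = its input = 276.50 Tg/yr; τ = 25280 / 276.50 = 91.43 yr.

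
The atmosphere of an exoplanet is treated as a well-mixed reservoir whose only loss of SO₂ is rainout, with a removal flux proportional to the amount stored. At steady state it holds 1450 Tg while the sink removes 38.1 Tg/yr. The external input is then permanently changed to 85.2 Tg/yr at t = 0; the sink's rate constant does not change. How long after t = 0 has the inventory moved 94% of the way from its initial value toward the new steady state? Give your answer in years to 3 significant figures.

107 yr

τ = M₀/F₀ = 1450/38.1 = 38.06 yr.
The remaining gap fraction is e^(−t/τ); 94% covered ⇒ e^(−t/τ) = 0.0600.
t = −τ ln(0.0600) = 38.06 × 2.813 = 107.1 yr.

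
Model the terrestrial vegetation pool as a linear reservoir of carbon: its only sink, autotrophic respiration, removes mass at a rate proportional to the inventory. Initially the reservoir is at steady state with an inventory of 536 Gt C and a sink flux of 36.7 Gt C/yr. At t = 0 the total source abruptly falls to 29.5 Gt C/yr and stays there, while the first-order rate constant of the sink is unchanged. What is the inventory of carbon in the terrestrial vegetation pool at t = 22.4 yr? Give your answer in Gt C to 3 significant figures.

454 Gt C

Residence time τ = M₀/F₀ = 14.60 yr. The eventual steady state is M_∞ = M₀·(F₁/F₀) = 536 × 29.5/36.7 = 430.84 Gt C.
The anomaly ΔM(t) = M(t) − M_∞ decays as ΔM₀·e^(−t/τ) with ΔM₀ = 536 − 430.84 = 105.2 Gt C.
At t = 22.4 yr, e^(−t/τ) = e^(−1.534) = 0.2157, so ΔM = 22.69 Gt C and M = 430.84 + 22.69 = 453.53 Gt C.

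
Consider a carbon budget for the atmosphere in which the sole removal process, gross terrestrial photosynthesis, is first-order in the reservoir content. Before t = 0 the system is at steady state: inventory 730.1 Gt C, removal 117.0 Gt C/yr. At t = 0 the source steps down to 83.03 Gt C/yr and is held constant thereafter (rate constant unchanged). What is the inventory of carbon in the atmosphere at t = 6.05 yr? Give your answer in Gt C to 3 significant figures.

599 Gt C

τ = M₀/F₀ = 730.1/117.0 = 6.240 yr; rate constant k = 1/τ.
New steady state M_∞ = F₁/k = F₁·τ = 83.03 × 6.240 = 518.12 Gt C.
M(t) = M_∞ + (M₀ − M_∞)·e^(−t/τ); t/τ = 6.05/6.240 = 0.9695, so e^(−t/τ) = 0.3793.
M(t) = 518.12 + 212.0 × 0.3793 = 598.52 Gt C.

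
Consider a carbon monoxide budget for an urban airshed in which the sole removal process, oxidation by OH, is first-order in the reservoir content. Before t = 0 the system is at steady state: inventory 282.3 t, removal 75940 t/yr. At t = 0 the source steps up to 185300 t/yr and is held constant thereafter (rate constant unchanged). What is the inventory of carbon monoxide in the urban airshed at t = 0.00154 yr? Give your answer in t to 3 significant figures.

420 t

Residence time τ = M₀/F₀ = 0.003717 yr. The eventual steady state is M_∞ = M₀·(F₁/F₀) = 282.3 × 185300/75940 = 688.84 t.
The anomaly ΔM(t) = M(t) − M_∞ decays as ΔM₀·e^(−t/τ) with ΔM₀ = 282.3 − 688.84 = −406.5 t.
At t = 0.00154 yr, e^(−t/τ) = e^(−0.4143) = 0.6608, so ΔM = −268.6 t and M = 688.84 − 268.6 = 420.19 t.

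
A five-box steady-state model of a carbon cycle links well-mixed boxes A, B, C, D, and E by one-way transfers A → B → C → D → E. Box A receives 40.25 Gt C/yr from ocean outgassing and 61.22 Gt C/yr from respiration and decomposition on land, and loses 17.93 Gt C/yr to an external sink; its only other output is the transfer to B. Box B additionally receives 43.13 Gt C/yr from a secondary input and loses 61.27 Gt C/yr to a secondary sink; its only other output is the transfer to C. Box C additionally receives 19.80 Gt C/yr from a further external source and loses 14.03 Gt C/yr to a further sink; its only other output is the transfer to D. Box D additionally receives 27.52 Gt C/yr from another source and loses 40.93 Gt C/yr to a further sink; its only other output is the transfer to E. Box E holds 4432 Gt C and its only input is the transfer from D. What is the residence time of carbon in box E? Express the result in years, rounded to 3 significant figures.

Box A: F(A→B) = (40.25 + 61.22) − 17.93 = 83.540 Gt C/yr.
Box B: F(B→C) = (83.540 + 43.13) − 61.27 = 65.400 Gt C/yr.
Box C: F(C→D) = (65.400 + 19.80) − 14.03 = 71.170 Gt C/yr.
Box D: F(D→E) = (71.170 + 27.52) − 40.93 = 57.760 Gt C/yr.
Box E throughput = its input = 57.760 Gt C/yr; τ = 4432 / 57.760 = 76.73 yr.

76.7 yr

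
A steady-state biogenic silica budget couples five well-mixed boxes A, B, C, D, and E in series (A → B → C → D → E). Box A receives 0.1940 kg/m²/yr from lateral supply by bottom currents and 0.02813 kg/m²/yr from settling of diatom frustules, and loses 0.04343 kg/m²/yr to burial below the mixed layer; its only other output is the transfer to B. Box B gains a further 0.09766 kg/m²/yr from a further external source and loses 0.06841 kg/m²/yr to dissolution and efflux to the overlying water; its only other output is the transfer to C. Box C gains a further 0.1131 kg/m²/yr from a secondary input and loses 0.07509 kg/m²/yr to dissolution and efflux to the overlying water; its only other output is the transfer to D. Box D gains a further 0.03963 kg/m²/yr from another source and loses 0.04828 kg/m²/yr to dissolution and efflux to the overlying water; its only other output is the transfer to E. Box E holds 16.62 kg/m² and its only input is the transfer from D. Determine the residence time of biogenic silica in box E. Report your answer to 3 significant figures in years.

Box A: F(A→B) = (0.1940 + 0.02813) − 0.04343 = 0.17870 kg/m²/yr.
Box B: F(B→C) = (0.17870 + 0.09766) − 0.06841 = 0.20795 kg/m²/yr.
Box C: F(C→D) = (0.20795 + 0.1131) − 0.07509 = 0.24596 kg/m²/yr.
Box D: F(D→E) = (0.24596 + 0.03963) − 0.04828 = 0.23731 kg/m²/yr.
Box E throughput = its input = 0.23731 kg/m²/yr; τ = 16.62 / 0.23731 = 70.03 yr.

70.0 yr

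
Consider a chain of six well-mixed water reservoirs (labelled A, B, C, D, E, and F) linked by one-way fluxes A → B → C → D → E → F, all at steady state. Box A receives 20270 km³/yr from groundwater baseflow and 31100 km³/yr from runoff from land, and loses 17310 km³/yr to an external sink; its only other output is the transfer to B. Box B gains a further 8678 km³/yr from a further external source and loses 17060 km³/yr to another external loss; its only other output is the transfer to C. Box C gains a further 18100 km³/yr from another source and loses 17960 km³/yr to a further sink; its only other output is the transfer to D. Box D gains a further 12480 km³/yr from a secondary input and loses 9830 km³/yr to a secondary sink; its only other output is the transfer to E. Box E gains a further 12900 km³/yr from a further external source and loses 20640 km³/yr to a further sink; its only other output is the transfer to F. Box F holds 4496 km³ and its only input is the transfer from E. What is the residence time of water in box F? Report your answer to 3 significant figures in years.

0.217 yr

Box A: F(A→B) = (20270 + 31100) − 17310 = 34060 km³/yr.
Box B: F(B→C) = (34060 + 8678) − 17060 = 25678 km³/yr.
Box C: F(C→D) = (25678 + 18100) − 17960 = 25818 km³/yr.
Box D: F(D→E) = (25818 + 12480) − 9830 = 28468 km³/yr.
Box E: F(E→F) = (28468 + 12900) − 20640 = 20728 km³/yr.
Box F throughput = its input = 20728 km³/yr; τ = 4496 / 20728 = 0.2169 yr.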